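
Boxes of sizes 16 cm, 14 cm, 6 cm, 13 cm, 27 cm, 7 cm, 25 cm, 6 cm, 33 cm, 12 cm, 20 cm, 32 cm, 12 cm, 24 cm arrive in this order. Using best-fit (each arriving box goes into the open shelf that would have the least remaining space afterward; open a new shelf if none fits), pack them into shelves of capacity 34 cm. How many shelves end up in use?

8

  16 → shelf 1 (new)  [load 16/34]
  14 → shelf 1  [load 30/34]
  6 → shelf 2 (new)  [load 6/34]
  13 → shelf 2  [load 19/34]
  27 → shelf 3 (new)  [load 27/34]
  7 → shelf 3  [load 34/34]
  25 → shelf 4 (new)  [load 25/34]
  6 → shelf 4  [load 31/34]
  33 → shelf 5 (new)  [load 33/34]
  12 → shelf 2  [load 31/34]
  20 → shelf 6 (new)  [load 20/34]
  32 → shelf 7 (new)  [load 32/34]
  12 → shelf 6  [load 32/34]
  24 → shelf 8 (new)  [load 24/34]
8 shelves opened.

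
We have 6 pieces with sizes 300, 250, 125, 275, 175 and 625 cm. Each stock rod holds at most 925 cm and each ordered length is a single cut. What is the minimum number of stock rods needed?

2

Total = 625 + 300 + 275 + 250 + 175 + 125 = 1750 cm.
Lower bound: ⌈1750/925⌉ = 2 stock rods.
A packing using 2 stock rods:
  stock rod 1: 625 + 300 = 925
  stock rod 2: 275 + 250 + 175 + 125 = 825
This matches the lower bound, so 2 is optimal.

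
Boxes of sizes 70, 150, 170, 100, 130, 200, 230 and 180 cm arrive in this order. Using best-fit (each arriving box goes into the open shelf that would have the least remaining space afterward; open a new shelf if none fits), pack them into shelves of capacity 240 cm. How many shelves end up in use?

6

  70 → shelf 1 (new)  [load 70/240]
  150 → shelf 1  [load 220/240]
  170 → shelf 2 (new)  [load 170/240]
  100 → shelf 3 (new)  [load 100/240]
  130 → shelf 3  [load 230/240]
  200 → shelf 4 (new)  [load 200/240]
  230 → shelf 5 (new)  [load 230/240]
  180 → shelf 6 (new)  [load 180/240]
6 shelves opened.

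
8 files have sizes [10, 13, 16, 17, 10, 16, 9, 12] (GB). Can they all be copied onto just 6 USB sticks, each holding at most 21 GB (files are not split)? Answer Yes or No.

A valid assignment using 6 USB sticks:
  USB stick 1: 17 = 17
  USB stick 2: 16 = 16
  USB stick 3: 16 = 16
  USB stick 4: 13 = 13
  USB stick 5: 12 + 9 = 21
  USB stick 6: 10 + 10 = 20
Every load is within 21 GB, so 6 USB sticks suffice.

Yes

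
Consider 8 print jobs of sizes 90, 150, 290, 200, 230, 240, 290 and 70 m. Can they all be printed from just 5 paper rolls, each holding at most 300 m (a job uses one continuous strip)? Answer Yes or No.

No

Total = 1560 m; ⌈1560/300⌉ = 6.
At least 6 paper rolls are required, but only 5 are allowed.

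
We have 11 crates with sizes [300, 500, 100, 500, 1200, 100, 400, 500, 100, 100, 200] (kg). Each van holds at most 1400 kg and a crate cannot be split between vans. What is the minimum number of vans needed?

3

Total = 1200 + 500 + 500 + 500 + 400 + 300 + 200 + 100 + 100 + 100 + 100 = 4000 kg.
Lower bound: ⌈4000/1400⌉ = 3 vans.
A packing using 3 vans:
  van 1: 1200 + 200 = 1400
  van 2: 500 + 500 + 400 = 1400
  van 3: 500 + 300 + 100 + 100 + 100 + 100 = 1200
This matches the lower bound, so 3 is optimal.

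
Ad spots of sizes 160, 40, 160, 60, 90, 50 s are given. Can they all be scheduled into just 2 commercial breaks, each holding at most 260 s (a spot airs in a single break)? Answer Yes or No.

No

Total = 560 s; ⌈560/260⌉ = 3.
At least 3 commercial breaks are required, but only 2 are allowed.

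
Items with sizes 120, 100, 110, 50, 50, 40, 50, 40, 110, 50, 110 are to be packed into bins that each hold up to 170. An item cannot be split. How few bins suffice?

Total = 120 + 110 + 110 + 110 + 100 + 50 + 50 + 50 + 50 + 40 + 40 = 830.
Lower bound: ⌈830/170⌉ = 5 bins.
A packing using 6 bins:
  bin 1: 120 + 50 = 170
  bin 2: 110 + 50 = 160
  bin 3: 110 + 50 = 160
  bin 4: 110 + 50 = 160
  bin 5: 100 + 40 = 140
  bin 6: 40 = 40
No arrangement into 5 bins stays within capacity, so 6 is optimal.

6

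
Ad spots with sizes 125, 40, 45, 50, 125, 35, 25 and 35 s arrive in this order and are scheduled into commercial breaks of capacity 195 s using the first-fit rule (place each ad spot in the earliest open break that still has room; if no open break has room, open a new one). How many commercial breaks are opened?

  125 → break 1 (new)  [load 125/195]
  40 → break 1  [load 165/195]
  45 → break 2 (new)  [load 45/195]
  50 → break 2  [load 95/195]
  125 → break 3 (new)  [load 125/195]
  35 → break 2  [load 130/195]
  25 → break 1  [load 190/195]
  35 → break 2  [load 165/195]
3 commercial breaks opened.

3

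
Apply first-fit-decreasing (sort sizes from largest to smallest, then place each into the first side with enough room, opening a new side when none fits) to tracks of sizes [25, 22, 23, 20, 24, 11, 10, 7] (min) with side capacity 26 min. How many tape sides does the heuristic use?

7

Sorted descending: 25, 24, 23, 22, 20, 11, 10, 7.
  25 → side 1 (new)  [load 25/26]
  24 → side 2 (new)  [load 24/26]
  23 → side 3 (new)  [load 23/26]
  22 → side 4 (new)  [load 22/26]
  20 → side 5 (new)  [load 20/26]
  11 → side 6 (new)  [load 11/26]
  10 → side 6  [load 21/26]
  7 → side 7 (new)  [load 7/26]
7 tape sides opened.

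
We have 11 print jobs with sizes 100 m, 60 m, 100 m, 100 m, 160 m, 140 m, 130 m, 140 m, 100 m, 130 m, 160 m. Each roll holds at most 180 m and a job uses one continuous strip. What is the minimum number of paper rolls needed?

Total = 160 + 160 + 140 + 140 + 130 + 130 + 100 + 100 + 100 + 100 + 60 = 1320 m.
Lower bound: ⌈1320/180⌉ = 8 paper rolls.
Also, 10 print jobs each exceed 90 m, and no two of those can share a roll, so at least 10 paper rolls are needed.
A packing using 10 paper rolls:
  roll 1: 160 = 160
  roll 2: 160 = 160
  roll 3: 140 = 140
  roll 4: 140 = 140
  roll 5: 130 = 130
  roll 6: 130 = 130
  roll 7: 100 + 60 = 160
  roll 8: 100 = 100
  roll 9: 100 = 100
  roll 10: 100 = 100
This matches the lower bound, so 10 is optimal.

10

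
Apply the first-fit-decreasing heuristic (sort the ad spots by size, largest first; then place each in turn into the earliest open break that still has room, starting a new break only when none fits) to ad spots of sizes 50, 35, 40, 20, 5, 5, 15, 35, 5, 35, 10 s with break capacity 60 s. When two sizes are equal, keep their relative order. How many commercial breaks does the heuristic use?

Sorted descending: 50, 40, 35, 35, 35, 20, 15, 10, 5, 5, 5.
  50 → break 1 (new)  [load 50/60]
  40 → break 2 (new)  [load 40/60]
  35 → break 3 (new)  [load 35/60]
  35 → break 4 (new)  [load 35/60]
  35 → break 5 (new)  [load 35/60]
  20 → break 2  [load 60/60]
  15 → break 3  [load 50/60]
  10 → break 1  [load 60/60]
  5 → break 3  [load 55/60]
  5 → break 3  [load 60/60]
  5 → break 4  [load 40/60]
5 commercial breaks opened.

5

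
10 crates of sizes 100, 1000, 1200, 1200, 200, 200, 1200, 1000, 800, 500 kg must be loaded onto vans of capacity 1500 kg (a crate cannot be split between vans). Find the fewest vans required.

6

Total = 1200 + 1200 + 1200 + 1000 + 1000 + 800 + 500 + 200 + 200 + 100 = 7400 kg.
Lower bound: ⌈7400/1500⌉ = 5 vans.
Also, 6 crates each exceed 750 kg, and no two of those can share a van, so at least 6 vans are needed.
A packing using 6 vans:
  van 1: 1200 + 200 + 100 = 1500
  van 2: 1200 + 200 = 1400
  van 3: 1200 = 1200
  van 4: 1000 + 500 = 1500
  van 5: 1000 = 1000
  van 6: 800 = 800
This matches the lower bound, so 6 is optimal.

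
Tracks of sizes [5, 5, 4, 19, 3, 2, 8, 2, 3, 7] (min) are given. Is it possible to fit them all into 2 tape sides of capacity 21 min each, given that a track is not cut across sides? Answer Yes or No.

No

Total = 58 min; ⌈58/21⌉ = 3.
At least 3 tape sides are required, but only 2 are allowed.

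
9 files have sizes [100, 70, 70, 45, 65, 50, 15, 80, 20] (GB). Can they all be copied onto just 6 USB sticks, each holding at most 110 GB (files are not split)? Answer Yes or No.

Yes

A valid assignment using 6 USB sticks:
  USB stick 1: 100 = 100
  USB stick 2: 80 + 20 = 100
  USB stick 3: 70 + 15 = 85
  USB stick 4: 70 = 70
  USB stick 5: 65 + 45 = 110
  USB stick 6: 50 = 50
Every load is within 110 GB, so 6 USB sticks suffice.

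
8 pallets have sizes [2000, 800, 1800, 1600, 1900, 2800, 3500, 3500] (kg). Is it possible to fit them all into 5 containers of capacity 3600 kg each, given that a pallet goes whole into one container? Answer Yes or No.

Total = 17900 kg; ⌈17900/3600⌉ = 5.
The bound of 5 does not rule out 5, but exhaustive search shows no assignment into 5 containers of capacity 3600 kg exists — the minimum is 6.

No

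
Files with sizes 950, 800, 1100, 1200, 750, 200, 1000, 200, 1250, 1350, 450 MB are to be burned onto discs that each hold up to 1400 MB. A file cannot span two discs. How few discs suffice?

8

Total = 1350 + 1250 + 1200 + 1100 + 1000 + 950 + 800 + 750 + 450 + 200 + 200 = 9250 MB.
Lower bound: ⌈9250/1400⌉ = 7 discs.
Also, 8 files each exceed 700 MB, and no two of those can share a disc, so at least 8 discs are needed.
A packing using 8 discs:
  disc 1: 1350 = 1350
  disc 2: 1250 = 1250
  disc 3: 1200 + 200 = 1400
  disc 4: 1100 + 200 = 1300
  disc 5: 1000 = 1000
  disc 6: 950 + 450 = 1400
  disc 7: 800 = 800
  disc 8: 750 = 750
This matches the lower bound, so 8 is optimal.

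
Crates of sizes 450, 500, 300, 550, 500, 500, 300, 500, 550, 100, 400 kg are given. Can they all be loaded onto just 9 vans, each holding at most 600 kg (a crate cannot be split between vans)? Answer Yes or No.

A valid assignment using 9 vans:
  van 1: 550 = 550
  van 2: 550 = 550
  van 3: 500 + 100 = 600
  van 4: 500 = 500
  van 5: 500 = 500
  van 6: 500 = 500
  van 7: 450 = 450
  van 8: 400 = 400
  van 9: 300 + 300 = 600
Every load is within 600 kg, so 9 vans suffice.

Yes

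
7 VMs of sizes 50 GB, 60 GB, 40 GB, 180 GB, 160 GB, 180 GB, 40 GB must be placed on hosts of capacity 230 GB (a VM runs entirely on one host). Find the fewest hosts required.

Total = 180 + 180 + 160 + 60 + 50 + 40 + 40 = 710 GB.
Lower bound: ⌈710/230⌉ = 4 hosts.
A packing using 4 hosts:
  host 1: 180 + 50 = 230
  host 2: 180 + 40 = 220
  host 3: 160 + 60 = 220
  host 4: 40 = 40
This matches the lower bound, so 4 is optimal.

4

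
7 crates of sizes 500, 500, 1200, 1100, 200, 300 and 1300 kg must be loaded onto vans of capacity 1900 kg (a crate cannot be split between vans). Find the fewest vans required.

Total = 1300 + 1200 + 1100 + 500 + 500 + 300 + 200 = 5100 kg.
Lower bound: ⌈5100/1900⌉ = 3 vans.
A packing using 3 vans:
  van 1: 1300 + 500 = 1800
  van 2: 1200 + 500 + 200 = 1900
  van 3: 1100 + 300 = 1400
This matches the lower bound, so 3 is optimal.

3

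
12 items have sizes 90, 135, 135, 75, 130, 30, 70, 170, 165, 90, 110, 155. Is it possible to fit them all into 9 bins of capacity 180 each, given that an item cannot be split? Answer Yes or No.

A valid assignment using 9 bins:
  bin 1: 170 = 170
  bin 2: 165 = 165
  bin 3: 155 = 155
  bin 4: 135 + 30 = 165
  bin 5: 135 = 135
  bin 6: 130 = 130
  bin 7: 110 + 70 = 180
  bin 8: 90 + 90 = 180
  bin 9: 75 = 75
Every load is within 180, so 9 bins suffice.

Yes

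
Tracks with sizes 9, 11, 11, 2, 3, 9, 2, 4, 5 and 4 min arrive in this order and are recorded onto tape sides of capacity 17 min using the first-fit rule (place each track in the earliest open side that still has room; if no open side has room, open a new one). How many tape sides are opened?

  9 → side 1 (new)  [load 9/17]
  11 → side 2 (new)  [load 11/17]
  11 → side 3 (new)  [load 11/17]
  2 → side 1  [load 11/17]
  3 → side 1  [load 14/17]
  9 → side 4 (new)  [load 9/17]
  2 → side 1  [load 16/17]
  4 → side 2  [load 15/17]
  5 → side 3  [load 16/17]
  4 → side 4  [load 13/17]
4 tape sides opened.

4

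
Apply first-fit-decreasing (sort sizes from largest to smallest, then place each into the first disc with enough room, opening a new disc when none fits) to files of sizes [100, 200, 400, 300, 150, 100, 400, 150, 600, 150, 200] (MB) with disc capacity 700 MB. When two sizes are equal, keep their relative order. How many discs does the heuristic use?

Sorted descending: 600, 400, 400, 300, 200, 200, 150, 150, 150, 100, 100.
  600 → disc 1 (new)  [load 600/700]
  400 → disc 2 (new)  [load 400/700]
  400 → disc 3 (new)  [load 400/700]
  300 → disc 2  [load 700/700]
  200 → disc 3  [load 600/700]
  200 → disc 4 (new)  [load 200/700]
  150 → disc 4  [load 350/700]
  150 → disc 4  [load 500/700]
  150 → disc 4  [load 650/700]
  100 → disc 1  [load 700/700]
  100 → disc 3  [load 700/700]
4 discs opened.

4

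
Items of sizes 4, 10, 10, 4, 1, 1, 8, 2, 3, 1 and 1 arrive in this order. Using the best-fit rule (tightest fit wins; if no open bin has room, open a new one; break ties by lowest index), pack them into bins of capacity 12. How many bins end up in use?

4

  4 → bin 1 (new)  [load 4/12]
  10 → bin 2 (new)  [load 10/12]
  10 → bin 3 (new)  [load 10/12]
  4 → bin 1  [load 8/12]
  1 → bin 2  [load 11/12]
  1 → bin 2  [load 12/12]
  8 → bin 4 (new)  [load 8/12]
  2 → bin 3  [load 12/12]
  3 → bin 1  [load 11/12]
  1 → bin 1  [load 12/12]
  1 → bin 4  [load 9/12]
4 bins opened.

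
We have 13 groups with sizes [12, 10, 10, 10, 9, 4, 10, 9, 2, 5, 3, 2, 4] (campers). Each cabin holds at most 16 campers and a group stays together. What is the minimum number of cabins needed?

7

Total = 12 + 10 + 10 + 10 + 10 + 9 + 9 + 5 + 4 + 4 + 3 + 2 + 2 = 90 campers.
Lower bound: ⌈90/16⌉ = 6 cabins.
Also, 7 groups each exceed 8 campers, and no two of those can share a cabin, so at least 7 cabins are needed.
A packing using 7 cabins:
  cabin 1: 12 + 4 = 16
  cabin 2: 10 + 5 = 15
  cabin 3: 10 + 4 + 2 = 16
  cabin 4: 10 + 3 + 2 = 15
  cabin 5: 10 = 10
  cabin 6: 9 = 9
  cabin 7: 9 = 9
This matches the lower bound, so 7 is optimal.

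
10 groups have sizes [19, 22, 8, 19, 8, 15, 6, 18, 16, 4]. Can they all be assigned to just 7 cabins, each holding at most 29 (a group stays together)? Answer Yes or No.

Yes

A valid assignment using 6 cabins:
  cabin 1: 22 + 6 = 28
  cabin 2: 19 + 8 = 27
  cabin 3: 19 + 8 = 27
  cabin 4: 18 + 4 = 22
  cabin 5: 16 = 16
  cabin 6: 15 = 15
That uses only 6 ≤ 7, so 7 cabins are enough.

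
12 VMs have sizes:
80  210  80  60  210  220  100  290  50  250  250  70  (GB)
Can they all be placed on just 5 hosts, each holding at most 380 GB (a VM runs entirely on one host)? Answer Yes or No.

No

Total = 1870 GB; ⌈1870/380⌉ = 5.
6 VMs each exceed half the capacity and cannot share a host, forcing at least 6 hosts.
At least 6 hosts are required, but only 5 are allowed.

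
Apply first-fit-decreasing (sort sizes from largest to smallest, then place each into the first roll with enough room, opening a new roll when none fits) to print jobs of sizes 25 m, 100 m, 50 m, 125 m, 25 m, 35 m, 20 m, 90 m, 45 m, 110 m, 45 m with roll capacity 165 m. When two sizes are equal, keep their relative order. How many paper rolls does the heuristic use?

5

Sorted descending: 125, 110, 100, 90, 50, 45, 45, 35, 25, 25, 20.
  125 → roll 1 (new)  [load 125/165]
  110 → roll 2 (new)  [load 110/165]
  100 → roll 3 (new)  [load 100/165]
  90 → roll 4 (new)  [load 90/165]
  50 → roll 2  [load 160/165]
  45 → roll 3  [load 145/165]
  45 → roll 4  [load 135/165]
  35 → roll 1  [load 160/165]
  25 → roll 4  [load 160/165]
  25 → roll 5 (new)  [load 25/165]
  20 → roll 3  [load 165/165]
5 paper rolls opened.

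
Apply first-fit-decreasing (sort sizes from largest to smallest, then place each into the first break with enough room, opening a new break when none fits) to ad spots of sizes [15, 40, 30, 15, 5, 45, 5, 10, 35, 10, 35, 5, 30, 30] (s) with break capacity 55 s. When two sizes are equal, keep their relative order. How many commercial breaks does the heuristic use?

7

Sorted descending: 45, 40, 35, 35, 30, 30, 30, 15, 15, 10, 10, 5, 5, 5.
  45 → break 1 (new)  [load 45/55]
  40 → break 2 (new)  [load 40/55]
  35 → break 3 (new)  [load 35/55]
  35 → break 4 (new)  [load 35/55]
  30 → break 5 (new)  [load 30/55]
  30 → break 6 (new)  [load 30/55]
  30 → break 7 (new)  [load 30/55]
  15 → break 2  [load 55/55]
  15 → break 3  [load 50/55]
  10 → break 1  [load 55/55]
  10 → break 4  [load 45/55]
  5 → break 3  [load 55/55]
  5 → break 4  [load 50/55]
  5 → break 4  [load 55/55]
7 commercial breaks opened.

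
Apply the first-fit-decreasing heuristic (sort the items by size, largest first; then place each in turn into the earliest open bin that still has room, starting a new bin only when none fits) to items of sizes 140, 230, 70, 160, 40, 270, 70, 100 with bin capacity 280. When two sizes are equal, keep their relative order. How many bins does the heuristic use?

Sorted descending: 270, 230, 160, 140, 100, 70, 70, 40.
  270 → bin 1 (new)  [load 270/280]
  230 → bin 2 (new)  [load 230/280]
  160 → bin 3 (new)  [load 160/280]
  140 → bin 4 (new)  [load 140/280]
  100 → bin 3  [load 260/280]
  70 → bin 4  [load 210/280]
  70 → bin 4  [load 280/280]
  40 → bin 2  [load 270/280]
4 bins opened.

4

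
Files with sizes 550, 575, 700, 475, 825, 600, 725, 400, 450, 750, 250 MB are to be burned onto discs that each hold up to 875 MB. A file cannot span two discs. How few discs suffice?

9

Total = 825 + 750 + 725 + 700 + 600 + 575 + 550 + 475 + 450 + 400 + 250 = 6300 MB.
Lower bound: ⌈6300/875⌉ = 8 discs.
Also, 9 files each exceed 875/2 MB, and no two of those can share a disc, so at least 9 discs are needed.
A packing using 9 discs:
  disc 1: 825 = 825
  disc 2: 750 = 750
  disc 3: 725 = 725
  disc 4: 700 = 700
  disc 5: 600 + 250 = 850
  disc 6: 575 = 575
  disc 7: 550 = 550
  disc 8: 475 + 400 = 875
  disc 9: 450 = 450
This matches the lower bound, so 9 is optimal.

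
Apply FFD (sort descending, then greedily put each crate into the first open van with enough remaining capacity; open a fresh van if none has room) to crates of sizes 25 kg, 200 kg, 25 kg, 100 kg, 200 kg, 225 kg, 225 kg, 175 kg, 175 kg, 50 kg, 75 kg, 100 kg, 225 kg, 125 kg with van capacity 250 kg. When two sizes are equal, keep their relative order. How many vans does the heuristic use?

Sorted descending: 225, 225, 225, 200, 200, 175, 175, 125, 100, 100, 75, 50, 25, 25.
  225 → van 1 (new)  [load 225/250]
  225 → van 2 (new)  [load 225/250]
  225 → van 3 (new)  [load 225/250]
  200 → van 4 (new)  [load 200/250]
  200 → van 5 (new)  [load 200/250]
  175 → van 6 (new)  [load 175/250]
  175 → van 7 (new)  [load 175/250]
  125 → van 8 (new)  [load 125/250]
  100 → van 8  [load 225/250]
  100 → van 9 (new)  [load 100/250]
  75 → van 6  [load 250/250]
  50 → van 4  [load 250/250]
  25 → van 1  [load 250/250]
  25 → van 2  [load 250/250]
9 vans opened.

9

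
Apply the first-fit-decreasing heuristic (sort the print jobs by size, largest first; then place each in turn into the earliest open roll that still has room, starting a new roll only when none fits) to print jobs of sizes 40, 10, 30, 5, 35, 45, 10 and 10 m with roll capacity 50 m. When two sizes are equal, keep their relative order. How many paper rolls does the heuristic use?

Sorted descending: 45, 40, 35, 30, 10, 10, 10, 5.
  45 → roll 1 (new)  [load 45/50]
  40 → roll 2 (new)  [load 40/50]
  35 → roll 3 (new)  [load 35/50]
  30 → roll 4 (new)  [load 30/50]
  10 → roll 2  [load 50/50]
  10 → roll 3  [load 45/50]
  10 → roll 4  [load 40/50]
  5 → roll 1  [load 50/50]
4 paper rolls opened.

4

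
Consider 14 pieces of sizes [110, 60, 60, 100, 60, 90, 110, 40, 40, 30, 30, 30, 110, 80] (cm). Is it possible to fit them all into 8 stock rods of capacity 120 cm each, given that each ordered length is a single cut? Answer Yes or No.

No

Total = 950 cm; ⌈950/120⌉ = 8.
The bound of 8 does not rule out 8, but exhaustive search shows no assignment into 8 stock rods of capacity 120 cm exists — the minimum is 9.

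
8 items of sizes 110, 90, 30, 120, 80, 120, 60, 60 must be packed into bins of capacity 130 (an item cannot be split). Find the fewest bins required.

Total = 120 + 120 + 110 + 90 + 80 + 60 + 60 + 30 = 670.
Lower bound: ⌈670/130⌉ = 6 bins.
A packing using 6 bins:
  bin 1: 120 = 120
  bin 2: 120 = 120
  bin 3: 110 = 110
  bin 4: 90 + 30 = 120
  bin 5: 80 = 80
  bin 6: 60 + 60 = 120
This matches the lower bound, so 6 is optimal.

6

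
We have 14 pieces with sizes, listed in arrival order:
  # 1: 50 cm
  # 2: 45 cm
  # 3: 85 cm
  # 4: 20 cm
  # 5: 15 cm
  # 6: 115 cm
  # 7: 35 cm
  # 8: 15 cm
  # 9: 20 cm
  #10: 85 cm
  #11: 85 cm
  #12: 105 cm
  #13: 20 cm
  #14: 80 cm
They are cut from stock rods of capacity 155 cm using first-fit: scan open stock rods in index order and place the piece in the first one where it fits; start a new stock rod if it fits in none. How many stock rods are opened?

7

  50 → stock rod 1 (new)  [load 50/155]
  45 → stock rod 1  [load 95/155]
  85 → stock rod 2 (new)  [load 85/155]
  20 → stock rod 1  [load 115/155]
  15 → stock rod 1  [load 130/155]
  115 → stock rod 3 (new)  [load 115/155]
  35 → stock rod 2  [load 120/155]
  15 → stock rod 1  [load 145/155]
  20 → stock rod 2  [load 140/155]
  85 → stock rod 4 (new)  [load 85/155]
  85 → stock rod 5 (new)  [load 85/155]
  105 → stock rod 6 (new)  [load 105/155]
  20 → stock rod 3  [load 135/155]
  80 → stock rod 7 (new)  [load 80/155]
7 stock rods opened.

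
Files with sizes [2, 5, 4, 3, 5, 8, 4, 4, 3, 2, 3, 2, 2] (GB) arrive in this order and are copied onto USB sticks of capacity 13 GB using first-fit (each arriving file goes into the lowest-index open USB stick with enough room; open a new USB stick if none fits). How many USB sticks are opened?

  2 → USB stick 1 (new)  [load 2/13]
  5 → USB stick 1  [load 7/13]
  4 → USB stick 1  [load 11/13]
  3 → USB stick 2 (new)  [load 3/13]
  5 → USB stick 2  [load 8/13]
  8 → USB stick 3 (new)  [load 8/13]
  4 → USB stick 2  [load 12/13]
  4 → USB stick 3  [load 12/13]
  3 → USB stick 4 (new)  [load 3/13]
  2 → USB stick 1  [load 13/13]
  3 → USB stick 4  [load 6/13]
  2 → USB stick 4  [load 8/13]
  2 → USB stick 4  [load 10/13]
4 USB sticks opened.

4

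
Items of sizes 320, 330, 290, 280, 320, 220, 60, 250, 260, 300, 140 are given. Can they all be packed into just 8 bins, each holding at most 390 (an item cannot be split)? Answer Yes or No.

No

Total = 2770; ⌈2770/390⌉ = 8.
9 items each exceed half the capacity and cannot share a bin, forcing at least 9 bins.
At least 9 bins are required, but only 8 are allowed.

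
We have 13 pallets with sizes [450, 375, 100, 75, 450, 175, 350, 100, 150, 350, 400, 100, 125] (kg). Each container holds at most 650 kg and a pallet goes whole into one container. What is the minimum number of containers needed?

Total = 450 + 450 + 400 + 375 + 350 + 350 + 175 + 150 + 125 + 100 + 100 + 100 + 75 = 3200 kg.
Lower bound: ⌈3200/650⌉ = 5 containers.
Also, 6 pallets each exceed 325 kg, and no two of those can share a container, so at least 6 containers are needed.
A packing using 6 containers:
  container 1: 450 + 175 = 625
  container 2: 450 + 150 = 600
  container 3: 400 + 125 + 100 = 625
  container 4: 375 + 100 + 100 + 75 = 650
  container 5: 350 = 350
  container 6: 350 = 350
This matches the lower bound, so 6 is optimal.

6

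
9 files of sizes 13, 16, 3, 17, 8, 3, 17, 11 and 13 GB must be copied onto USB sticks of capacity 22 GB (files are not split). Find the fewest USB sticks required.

Total = 17 + 17 + 16 + 13 + 13 + 11 + 8 + 3 + 3 = 101 GB.
Lower bound: ⌈101/22⌉ = 5 USB sticks.
A packing using 6 USB sticks:
  USB stick 1: 17 + 3 = 20
  USB stick 2: 17 + 3 = 20
  USB stick 3: 16 = 16
  USB stick 4: 13 + 8 = 21
  USB stick 5: 13 = 13
  USB stick 6: 11 = 11
No arrangement into 5 USB sticks stays within capacity, so 6 is optimal.

6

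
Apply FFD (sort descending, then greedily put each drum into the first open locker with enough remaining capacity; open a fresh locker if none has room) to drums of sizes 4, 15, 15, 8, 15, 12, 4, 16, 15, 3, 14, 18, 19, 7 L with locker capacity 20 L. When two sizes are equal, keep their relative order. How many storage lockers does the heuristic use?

Sorted descending: 19, 18, 16, 15, 15, 15, 15, 14, 12, 8, 7, 4, 4, 3.
  19 → locker 1 (new)  [load 19/20]
  18 → locker 2 (new)  [load 18/20]
  16 → locker 3 (new)  [load 16/20]
  15 → locker 4 (new)  [load 15/20]
  15 → locker 5 (new)  [load 15/20]
  15 → locker 6 (new)  [load 15/20]
  15 → locker 7 (new)  [load 15/20]
  14 → locker 8 (new)  [load 14/20]
  12 → locker 9 (new)  [load 12/20]
  8 → locker 9  [load 20/20]
  7 → locker 10 (new)  [load 7/20]
  4 → locker 3  [load 20/20]
  4 → locker 4  [load 19/20]
  3 → locker 5  [load 18/20]
10 storage lockers opened.

10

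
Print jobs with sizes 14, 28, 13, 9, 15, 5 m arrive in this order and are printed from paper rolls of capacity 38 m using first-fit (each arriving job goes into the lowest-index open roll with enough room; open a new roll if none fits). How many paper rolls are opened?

3

  14 → roll 1 (new)  [load 14/38]
  28 → roll 2 (new)  [load 28/38]
  13 → roll 1  [load 27/38]
  9 → roll 1  [load 36/38]
  15 → roll 3 (new)  [load 15/38]
  5 → roll 2  [load 33/38]
3 paper rolls opened.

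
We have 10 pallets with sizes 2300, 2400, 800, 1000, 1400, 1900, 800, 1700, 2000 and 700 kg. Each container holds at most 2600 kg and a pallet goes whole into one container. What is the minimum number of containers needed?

Total = 2400 + 2300 + 2000 + 1900 + 1700 + 1400 + 1000 + 800 + 800 + 700 = 15000 kg.
Lower bound: ⌈15000/2600⌉ = 6 containers.
A packing using 7 containers:
  container 1: 2400 = 2400
  container 2: 2300 = 2300
  container 3: 2000 = 2000
  container 4: 1900 + 700 = 2600
  container 5: 1700 + 800 = 2500
  container 6: 1400 + 1000 = 2400
  container 7: 800 = 800
No arrangement into 6 containers stays within capacity, so 7 is optimal.

7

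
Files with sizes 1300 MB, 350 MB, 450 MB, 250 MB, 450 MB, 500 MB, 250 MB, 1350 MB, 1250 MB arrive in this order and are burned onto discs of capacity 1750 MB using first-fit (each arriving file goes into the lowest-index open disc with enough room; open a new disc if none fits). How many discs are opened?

4

  1300 → disc 1 (new)  [load 1300/1750]
  350 → disc 1  [load 1650/1750]
  450 → disc 2 (new)  [load 450/1750]
  250 → disc 2  [load 700/1750]
  450 → disc 2  [load 1150/1750]
  500 → disc 2  [load 1650/1750]
  250 → disc 3 (new)  [load 250/1750]
  1350 → disc 3  [load 1600/1750]
  1250 → disc 4 (new)  [load 1250/1750]
4 discs opened.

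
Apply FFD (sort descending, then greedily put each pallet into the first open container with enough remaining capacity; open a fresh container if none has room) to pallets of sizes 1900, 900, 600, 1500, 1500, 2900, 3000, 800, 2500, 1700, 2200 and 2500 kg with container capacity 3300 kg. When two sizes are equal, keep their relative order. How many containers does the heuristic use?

Sorted descending: 3000, 2900, 2500, 2500, 2200, 1900, 1700, 1500, 1500, 900, 800, 600.
  3000 → container 1 (new)  [load 3000/3300]
  2900 → container 2 (new)  [load 2900/3300]
  2500 → container 3 (new)  [load 2500/3300]
  2500 → container 4 (new)  [load 2500/3300]
  2200 → container 5 (new)  [load 2200/3300]
  1900 → container 6 (new)  [load 1900/3300]
  1700 → container 7 (new)  [load 1700/3300]
  1500 → container 7  [load 3200/3300]
  1500 → container 8 (new)  [load 1500/3300]
  900 → container 5  [load 3100/3300]
  800 → container 3  [load 3300/3300]
  600 → container 4  [load 3100/3300]
8 containers opened.

8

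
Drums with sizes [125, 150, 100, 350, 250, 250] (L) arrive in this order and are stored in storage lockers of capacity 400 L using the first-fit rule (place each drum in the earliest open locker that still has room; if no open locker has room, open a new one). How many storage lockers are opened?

  125 → locker 1 (new)  [load 125/400]
  150 → locker 1  [load 275/400]
  100 → locker 1  [load 375/400]
  350 → locker 2 (new)  [load 350/400]
  250 → locker 3 (new)  [load 250/400]
  250 → locker 4 (new)  [load 250/400]
4 storage lockers opened.

4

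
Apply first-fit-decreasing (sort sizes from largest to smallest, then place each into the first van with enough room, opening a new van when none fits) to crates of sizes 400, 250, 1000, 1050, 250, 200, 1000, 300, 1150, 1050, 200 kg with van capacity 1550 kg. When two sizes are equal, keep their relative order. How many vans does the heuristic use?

5

Sorted descending: 1150, 1050, 1050, 1000, 1000, 400, 300, 250, 250, 200, 200.
  1150 → van 1 (new)  [load 1150/1550]
  1050 → van 2 (new)  [load 1050/1550]
  1050 → van 3 (new)  [load 1050/1550]
  1000 → van 4 (new)  [load 1000/1550]
  1000 → van 5 (new)  [load 1000/1550]
  400 → van 1  [load 1550/1550]
  300 → van 2  [load 1350/1550]
  250 → van 3  [load 1300/1550]
  250 → van 3  [load 1550/1550]
  200 → van 2  [load 1550/1550]
  200 → van 4  [load 1200/1550]
5 vans opened.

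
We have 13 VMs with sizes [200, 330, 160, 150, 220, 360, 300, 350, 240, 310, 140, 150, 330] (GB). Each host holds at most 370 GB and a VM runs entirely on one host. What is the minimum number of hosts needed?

Total = 360 + 350 + 330 + 330 + 310 + 300 + 240 + 220 + 200 + 160 + 150 + 150 + 140 = 3240 GB.
Lower bound: ⌈3240/370⌉ = 9 hosts.
A packing using 10 hosts:
  host 1: 360 = 360
  host 2: 350 = 350
  host 3: 330 = 330
  host 4: 330 = 330
  host 5: 310 = 310
  host 6: 300 = 300
  host 7: 240 = 240
  host 8: 220 + 150 = 370
  host 9: 200 + 160 = 360
  host 10: 150 + 140 = 290
No arrangement into 9 hosts stays within capacity, so 10 is optimal.

10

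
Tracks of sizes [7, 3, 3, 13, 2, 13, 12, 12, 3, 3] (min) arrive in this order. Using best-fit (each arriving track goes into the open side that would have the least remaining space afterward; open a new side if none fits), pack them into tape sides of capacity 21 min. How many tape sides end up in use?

  7 → side 1 (new)  [load 7/21]
  3 → side 1  [load 10/21]
  3 → side 1  [load 13/21]
  13 → side 2 (new)  [load 13/21]
  2 → side 1  [load 15/21]
  13 → side 3 (new)  [load 13/21]
  12 → side 4 (new)  [load 12/21]
  12 → side 5 (new)  [load 12/21]
  3 → side 1  [load 18/21]
  3 → side 1  [load 21/21]
5 tape sides opened.

5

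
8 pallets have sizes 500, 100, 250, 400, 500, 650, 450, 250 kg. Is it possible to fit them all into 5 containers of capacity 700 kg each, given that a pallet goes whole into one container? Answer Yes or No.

A valid assignment using 5 containers:
  container 1: 650 = 650
  container 2: 500 + 100 = 600
  container 3: 500 = 500
  container 4: 450 + 250 = 700
  container 5: 400 + 250 = 650
Every load is within 700 kg, so 5 containers suffice.

Yes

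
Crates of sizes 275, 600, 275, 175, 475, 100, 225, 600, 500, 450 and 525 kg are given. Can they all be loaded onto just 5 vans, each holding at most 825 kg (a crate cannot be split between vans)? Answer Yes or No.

Total = 4200 kg; ⌈4200/825⌉ = 6.
At least 6 vans are required, but only 5 are allowed.

No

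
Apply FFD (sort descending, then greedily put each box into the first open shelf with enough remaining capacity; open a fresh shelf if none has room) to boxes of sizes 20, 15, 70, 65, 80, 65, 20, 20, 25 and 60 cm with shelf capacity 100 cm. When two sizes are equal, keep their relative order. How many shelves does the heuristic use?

5

Sorted descending: 80, 70, 65, 65, 60, 25, 20, 20, 20, 15.
  80 → shelf 1 (new)  [load 80/100]
  70 → shelf 2 (new)  [load 70/100]
  65 → shelf 3 (new)  [load 65/100]
  65 → shelf 4 (new)  [load 65/100]
  60 → shelf 5 (new)  [load 60/100]
  25 → shelf 2  [load 95/100]
  20 → shelf 1  [load 100/100]
  20 → shelf 3  [load 85/100]
  20 → shelf 4  [load 85/100]
  15 → shelf 3  [load 100/100]
5 shelves opened.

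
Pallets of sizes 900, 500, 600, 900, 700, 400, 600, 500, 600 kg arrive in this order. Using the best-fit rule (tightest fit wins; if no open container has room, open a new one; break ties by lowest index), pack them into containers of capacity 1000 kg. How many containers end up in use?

7

  900 → container 1 (new)  [load 900/1000]
  500 → container 2 (new)  [load 500/1000]
  600 → container 3 (new)  [load 600/1000]
  900 → container 4 (new)  [load 900/1000]
  700 → container 5 (new)  [load 700/1000]
  400 → container 3  [load 1000/1000]
  600 → container 6 (new)  [load 600/1000]
  500 → container 2  [load 1000/1000]
  600 → container 7 (new)  [load 600/1000]
7 containers opened.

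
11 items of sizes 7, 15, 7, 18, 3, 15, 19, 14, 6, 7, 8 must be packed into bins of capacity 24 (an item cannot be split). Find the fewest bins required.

Total = 19 + 18 + 15 + 15 + 14 + 8 + 7 + 7 + 7 + 6 + 3 = 119.
Lower bound: ⌈119/24⌉ = 5 bins.
A packing using 6 bins:
  bin 1: 19 + 3 = 22
  bin 2: 18 + 6 = 24
  bin 3: 15 + 8 = 23
  bin 4: 15 + 7 = 22
  bin 5: 14 + 7 = 21
  bin 6: 7 = 7
No arrangement into 5 bins stays within capacity, so 6 is optimal.

6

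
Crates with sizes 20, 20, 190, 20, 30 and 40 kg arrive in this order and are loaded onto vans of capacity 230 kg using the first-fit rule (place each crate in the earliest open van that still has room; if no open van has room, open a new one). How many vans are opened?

2

  20 → van 1 (new)  [load 20/230]
  20 → van 1  [load 40/230]
  190 → van 1  [load 230/230]
  20 → van 2 (new)  [load 20/230]
  30 → van 2  [load 50/230]
  40 → van 2  [load 90/230]
2 vans opened.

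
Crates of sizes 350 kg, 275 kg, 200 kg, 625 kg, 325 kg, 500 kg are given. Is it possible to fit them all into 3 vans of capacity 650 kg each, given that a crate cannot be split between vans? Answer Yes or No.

No

Total = 2275 kg; ⌈2275/650⌉ = 4.
At least 4 vans are required, but only 3 are allowed.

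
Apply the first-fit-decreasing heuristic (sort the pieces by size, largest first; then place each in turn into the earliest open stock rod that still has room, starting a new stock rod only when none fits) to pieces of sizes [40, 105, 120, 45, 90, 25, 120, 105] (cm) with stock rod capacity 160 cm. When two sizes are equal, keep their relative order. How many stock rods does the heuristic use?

Sorted descending: 120, 120, 105, 105, 90, 45, 40, 25.
  120 → stock rod 1 (new)  [load 120/160]
  120 → stock rod 2 (new)  [load 120/160]
  105 → stock rod 3 (new)  [load 105/160]
  105 → stock rod 4 (new)  [load 105/160]
  90 → stock rod 5 (new)  [load 90/160]
  45 → stock rod 3  [load 150/160]
  40 → stock rod 1  [load 160/160]
  25 → stock rod 2  [load 145/160]
5 stock rods opened.

5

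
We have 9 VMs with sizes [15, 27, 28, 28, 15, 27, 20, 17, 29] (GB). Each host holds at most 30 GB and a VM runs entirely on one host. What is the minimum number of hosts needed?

Total = 29 + 28 + 28 + 27 + 27 + 20 + 17 + 15 + 15 = 206 GB.
Lower bound: ⌈206/30⌉ = 7 hosts.
A packing using 8 hosts:
  host 1: 29 = 29
  host 2: 28 = 28
  host 3: 28 = 28
  host 4: 27 = 27
  host 5: 27 = 27
  host 6: 20 = 20
  host 7: 17 = 17
  host 8: 15 + 15 = 30
No arrangement into 7 hosts stays within capacity, so 8 is optimal.

8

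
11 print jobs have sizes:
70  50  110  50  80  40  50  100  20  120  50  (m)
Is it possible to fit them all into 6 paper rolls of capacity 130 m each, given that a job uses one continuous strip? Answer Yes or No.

Total = 740 m; ⌈740/130⌉ = 6.
The bound of 6 does not rule out 6, but exhaustive search shows no assignment into 6 paper rolls of capacity 130 m exists — the minimum is 7.

No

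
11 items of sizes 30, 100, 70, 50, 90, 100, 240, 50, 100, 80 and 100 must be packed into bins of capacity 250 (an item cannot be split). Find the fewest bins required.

5

Total = 240 + 100 + 100 + 100 + 100 + 90 + 80 + 70 + 50 + 50 + 30 = 1010.
Lower bound: ⌈1010/250⌉ = 5 bins.
A packing using 5 bins:
  bin 1: 240 = 240
  bin 2: 100 + 100 + 50 = 250
  bin 3: 100 + 100 + 50 = 250
  bin 4: 90 + 80 + 70 = 240
  bin 5: 30 = 30
This matches the lower bound, so 5 is optimal.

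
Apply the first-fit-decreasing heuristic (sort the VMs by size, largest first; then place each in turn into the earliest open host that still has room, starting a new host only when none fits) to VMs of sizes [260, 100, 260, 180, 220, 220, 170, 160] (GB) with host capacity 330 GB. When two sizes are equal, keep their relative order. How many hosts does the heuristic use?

6

Sorted descending: 260, 260, 220, 220, 180, 170, 160, 100.
  260 → host 1 (new)  [load 260/330]
  260 → host 2 (new)  [load 260/330]
  220 → host 3 (new)  [load 220/330]
  220 → host 4 (new)  [load 220/330]
  180 → host 5 (new)  [load 180/330]
  170 → host 6 (new)  [load 170/330]
  160 → host 6  [load 330/330]
  100 → host 3  [load 320/330]
6 hosts opened.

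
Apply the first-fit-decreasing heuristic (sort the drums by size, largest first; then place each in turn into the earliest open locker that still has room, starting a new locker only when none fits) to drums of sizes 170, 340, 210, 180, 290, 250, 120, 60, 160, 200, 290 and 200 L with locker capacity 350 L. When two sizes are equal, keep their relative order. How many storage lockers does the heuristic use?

Sorted descending: 340, 290, 290, 250, 210, 200, 200, 180, 170, 160, 120, 60.
  340 → locker 1 (new)  [load 340/350]
  290 → locker 2 (new)  [load 290/350]
  290 → locker 3 (new)  [load 290/350]
  250 → locker 4 (new)  [load 250/350]
  210 → locker 5 (new)  [load 210/350]
  200 → locker 6 (new)  [load 200/350]
  200 → locker 7 (new)  [load 200/350]
  180 → locker 8 (new)  [load 180/350]
  170 → locker 8  [load 350/350]
  160 → locker 9 (new)  [load 160/350]
  120 → locker 5  [load 330/350]
  60 → locker 2  [load 350/350]
9 storage lockers opened.

9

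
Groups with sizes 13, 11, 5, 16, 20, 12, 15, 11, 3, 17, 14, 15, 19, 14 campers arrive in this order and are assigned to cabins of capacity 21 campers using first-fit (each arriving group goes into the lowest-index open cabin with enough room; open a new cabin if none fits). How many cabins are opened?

12

  13 → cabin 1 (new)  [load 13/21]
  11 → cabin 2 (new)  [load 11/21]
  5 → cabin 1  [load 18/21]
  16 → cabin 3 (new)  [load 16/21]
  20 → cabin 4 (new)  [load 20/21]
  12 → cabin 5 (new)  [load 12/21]
  15 → cabin 6 (new)  [load 15/21]
  11 → cabin 7 (new)  [load 11/21]
  3 → cabin 1  [load 21/21]
  17 → cabin 8 (new)  [load 17/21]
  14 → cabin 9 (new)  [load 14/21]
  15 → cabin 10 (new)  [load 15/21]
  19 → cabin 11 (new)  [load 19/21]
  14 → cabin 12 (new)  [load 14/21]
12 cabins opened.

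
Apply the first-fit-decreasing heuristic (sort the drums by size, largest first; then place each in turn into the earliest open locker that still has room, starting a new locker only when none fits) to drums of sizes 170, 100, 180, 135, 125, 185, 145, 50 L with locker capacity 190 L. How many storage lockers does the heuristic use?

Sorted descending: 185, 180, 170, 145, 135, 125, 100, 50.
  185 → locker 1 (new)  [load 185/190]
  180 → locker 2 (new)  [load 180/190]
  170 → locker 3 (new)  [load 170/190]
  145 → locker 4 (new)  [load 145/190]
  135 → locker 5 (new)  [load 135/190]
  125 → locker 6 (new)  [load 125/190]
  100 → locker 7 (new)  [load 100/190]
  50 → locker 5  [load 185/190]
7 storage lockers opened.

7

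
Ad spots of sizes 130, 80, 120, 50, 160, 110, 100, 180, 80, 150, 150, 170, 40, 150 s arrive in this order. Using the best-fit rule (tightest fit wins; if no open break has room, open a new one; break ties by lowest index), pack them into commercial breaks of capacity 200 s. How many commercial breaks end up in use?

10

  130 → break 1 (new)  [load 130/200]
  80 → break 2 (new)  [load 80/200]
  120 → break 2  [load 200/200]
  50 → break 1  [load 180/200]
  160 → break 3 (new)  [load 160/200]
  110 → break 4 (new)  [load 110/200]
  100 → break 5 (new)  [load 100/200]
  180 → break 6 (new)  [load 180/200]
  80 → break 4  [load 190/200]
  150 → break 7 (new)  [load 150/200]
  150 → break 8 (new)  [load 150/200]
  170 → break 9 (new)  [load 170/200]
  40 → break 3  [load 200/200]
  150 → break 10 (new)  [load 150/200]
10 commercial breaks opened.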